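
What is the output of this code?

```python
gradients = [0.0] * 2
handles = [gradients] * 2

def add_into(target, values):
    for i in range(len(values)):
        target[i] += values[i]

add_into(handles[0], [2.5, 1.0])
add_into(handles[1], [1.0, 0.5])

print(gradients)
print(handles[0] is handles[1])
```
[3.5, 1.5]
True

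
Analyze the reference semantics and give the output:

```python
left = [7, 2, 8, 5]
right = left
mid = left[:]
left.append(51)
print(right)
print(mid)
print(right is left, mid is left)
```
[7, 2, 8, 5, 51]
[7, 2, 8, 5]
True False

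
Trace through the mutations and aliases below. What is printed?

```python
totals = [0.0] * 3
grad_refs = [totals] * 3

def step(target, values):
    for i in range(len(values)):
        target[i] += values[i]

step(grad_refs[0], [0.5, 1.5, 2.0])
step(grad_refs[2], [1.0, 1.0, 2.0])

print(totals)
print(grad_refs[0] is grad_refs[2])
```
[1.5, 2.5, 4.0]
True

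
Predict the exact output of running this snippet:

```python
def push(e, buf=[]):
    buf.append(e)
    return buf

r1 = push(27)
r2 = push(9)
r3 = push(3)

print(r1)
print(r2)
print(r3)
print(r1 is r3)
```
[27, 9, 3]
[27, 9, 3]
[27, 9, 3]
True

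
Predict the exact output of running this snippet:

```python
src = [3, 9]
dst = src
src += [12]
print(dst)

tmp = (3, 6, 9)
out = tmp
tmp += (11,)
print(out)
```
[3, 9, 12]
(3, 6, 9)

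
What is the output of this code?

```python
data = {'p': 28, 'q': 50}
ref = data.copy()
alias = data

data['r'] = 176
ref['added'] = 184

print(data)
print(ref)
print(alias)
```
{'p': 28, 'q': 50, 'r': 176}
{'p': 28, 'q': 50, 'added': 184}
{'p': 28, 'q': 50, 'r': 176}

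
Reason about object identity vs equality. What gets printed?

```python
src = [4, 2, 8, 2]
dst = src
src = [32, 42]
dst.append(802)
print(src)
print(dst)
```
[32, 42]
[4, 2, 8, 2, 802]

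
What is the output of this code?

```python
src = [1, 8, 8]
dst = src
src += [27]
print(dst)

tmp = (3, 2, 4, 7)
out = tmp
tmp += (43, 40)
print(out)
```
[1, 8, 8, 27]
(3, 2, 4, 7)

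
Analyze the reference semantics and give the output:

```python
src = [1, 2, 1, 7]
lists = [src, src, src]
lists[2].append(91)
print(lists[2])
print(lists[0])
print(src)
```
[1, 2, 1, 7, 91]
[1, 2, 1, 7, 91]
[1, 2, 1, 7, 91]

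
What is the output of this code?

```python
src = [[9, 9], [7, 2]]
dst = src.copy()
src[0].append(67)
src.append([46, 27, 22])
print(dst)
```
[[9, 9, 67], [7, 2]]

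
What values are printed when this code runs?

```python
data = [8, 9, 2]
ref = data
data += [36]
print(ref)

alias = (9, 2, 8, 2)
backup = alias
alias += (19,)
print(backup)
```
[8, 9, 2, 36]
(9, 2, 8, 2)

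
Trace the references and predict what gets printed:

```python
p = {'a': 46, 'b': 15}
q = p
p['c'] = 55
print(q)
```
{'a': 46, 'b': 15, 'c': 55}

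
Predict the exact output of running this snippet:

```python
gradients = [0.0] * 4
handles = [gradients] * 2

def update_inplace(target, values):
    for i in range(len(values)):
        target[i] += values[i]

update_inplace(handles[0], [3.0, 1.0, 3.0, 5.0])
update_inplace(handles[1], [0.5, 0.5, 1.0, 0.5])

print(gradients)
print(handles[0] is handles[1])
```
[3.5, 1.5, 4.0, 5.5]
True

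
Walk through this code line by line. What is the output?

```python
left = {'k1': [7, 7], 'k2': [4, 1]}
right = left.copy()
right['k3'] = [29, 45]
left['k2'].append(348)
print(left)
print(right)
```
{'k1': [7, 7], 'k2': [4, 1, 348]}
{'k1': [7, 7], 'k2': [4, 1, 348], 'k3': [29, 45]}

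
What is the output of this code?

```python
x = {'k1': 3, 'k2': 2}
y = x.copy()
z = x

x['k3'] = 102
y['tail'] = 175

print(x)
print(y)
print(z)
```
{'k1': 3, 'k2': 2, 'k3': 102}
{'k1': 3, 'k2': 2, 'tail': 175}
{'k1': 3, 'k2': 2, 'k3': 102}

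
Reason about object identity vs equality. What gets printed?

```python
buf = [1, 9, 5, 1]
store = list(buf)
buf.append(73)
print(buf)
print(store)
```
[1, 9, 5, 1, 73]
[1, 9, 5, 1]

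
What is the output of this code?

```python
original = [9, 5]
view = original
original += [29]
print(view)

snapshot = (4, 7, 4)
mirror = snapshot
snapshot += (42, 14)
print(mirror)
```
[9, 5, 29]
(4, 7, 4)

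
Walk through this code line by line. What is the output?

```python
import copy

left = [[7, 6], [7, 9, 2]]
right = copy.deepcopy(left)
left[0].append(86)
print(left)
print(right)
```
[[7, 6, 86], [7, 9, 2]]
[[7, 6], [7, 9, 2]]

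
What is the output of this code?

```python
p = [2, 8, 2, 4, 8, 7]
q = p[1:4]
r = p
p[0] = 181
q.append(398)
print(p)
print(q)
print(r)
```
[181, 8, 2, 4, 8, 7]
[8, 2, 4, 398]
[181, 8, 2, 4, 8, 7]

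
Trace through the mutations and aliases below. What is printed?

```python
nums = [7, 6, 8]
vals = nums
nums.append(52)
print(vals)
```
[7, 6, 8, 52]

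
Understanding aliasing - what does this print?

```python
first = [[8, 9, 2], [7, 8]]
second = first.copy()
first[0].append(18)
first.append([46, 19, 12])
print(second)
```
[[8, 9, 2, 18], [7, 8]]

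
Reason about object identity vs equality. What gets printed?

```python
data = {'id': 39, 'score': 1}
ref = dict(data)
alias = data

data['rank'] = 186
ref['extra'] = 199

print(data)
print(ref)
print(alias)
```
{'id': 39, 'score': 1, 'rank': 186}
{'id': 39, 'score': 1, 'extra': 199}
{'id': 39, 'score': 1, 'rank': 186}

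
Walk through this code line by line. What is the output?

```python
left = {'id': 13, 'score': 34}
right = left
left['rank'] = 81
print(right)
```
{'id': 13, 'score': 34, 'rank': 81}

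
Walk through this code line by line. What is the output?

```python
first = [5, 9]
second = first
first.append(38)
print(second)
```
[5, 9, 38]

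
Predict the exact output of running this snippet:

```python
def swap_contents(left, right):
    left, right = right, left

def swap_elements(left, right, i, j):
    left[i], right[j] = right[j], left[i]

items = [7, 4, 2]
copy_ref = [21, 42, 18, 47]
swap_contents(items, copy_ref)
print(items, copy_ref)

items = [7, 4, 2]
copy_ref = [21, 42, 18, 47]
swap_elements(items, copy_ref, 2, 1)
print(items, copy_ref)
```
[7, 4, 2] [21, 42, 18, 47]
[7, 4, 42] [21, 2, 18, 47]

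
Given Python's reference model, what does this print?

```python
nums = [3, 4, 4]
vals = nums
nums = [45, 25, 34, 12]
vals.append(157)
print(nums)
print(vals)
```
[45, 25, 34, 12]
[3, 4, 4, 157]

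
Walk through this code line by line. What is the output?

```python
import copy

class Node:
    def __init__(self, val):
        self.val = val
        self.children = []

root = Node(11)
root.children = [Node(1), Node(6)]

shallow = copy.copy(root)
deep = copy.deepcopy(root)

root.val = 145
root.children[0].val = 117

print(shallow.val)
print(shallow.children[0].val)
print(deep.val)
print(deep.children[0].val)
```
11
117
11
1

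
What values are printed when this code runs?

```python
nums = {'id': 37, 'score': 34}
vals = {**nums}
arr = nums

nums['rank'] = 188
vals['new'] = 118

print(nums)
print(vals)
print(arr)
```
{'id': 37, 'score': 34, 'rank': 188}
{'id': 37, 'score': 34, 'new': 118}
{'id': 37, 'score': 34, 'rank': 188}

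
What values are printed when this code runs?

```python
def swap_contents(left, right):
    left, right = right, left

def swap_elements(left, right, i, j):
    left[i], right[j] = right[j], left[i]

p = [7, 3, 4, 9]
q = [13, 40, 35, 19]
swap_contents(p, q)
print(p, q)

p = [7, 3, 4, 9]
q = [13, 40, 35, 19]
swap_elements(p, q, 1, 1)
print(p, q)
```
[7, 3, 4, 9] [13, 40, 35, 19]
[7, 40, 4, 9] [13, 3, 35, 19]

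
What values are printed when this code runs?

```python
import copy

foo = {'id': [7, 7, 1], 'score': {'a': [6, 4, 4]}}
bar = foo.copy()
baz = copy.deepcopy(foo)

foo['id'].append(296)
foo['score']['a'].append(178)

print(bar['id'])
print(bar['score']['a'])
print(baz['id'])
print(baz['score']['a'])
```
[7, 7, 1, 296]
[6, 4, 4, 178]
[7, 7, 1]
[6, 4, 4]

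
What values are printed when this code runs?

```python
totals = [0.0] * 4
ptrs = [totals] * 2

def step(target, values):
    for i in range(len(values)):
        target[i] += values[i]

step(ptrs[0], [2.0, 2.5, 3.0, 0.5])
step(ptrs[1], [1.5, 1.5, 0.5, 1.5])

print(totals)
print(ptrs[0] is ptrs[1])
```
[3.5, 4.0, 3.5, 2.0]
True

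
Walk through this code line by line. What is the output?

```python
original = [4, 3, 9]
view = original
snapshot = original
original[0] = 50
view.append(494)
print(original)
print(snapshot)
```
[50, 3, 9, 494]
[50, 3, 9, 494]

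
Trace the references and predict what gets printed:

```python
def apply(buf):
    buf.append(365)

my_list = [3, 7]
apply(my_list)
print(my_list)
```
[3, 7, 365]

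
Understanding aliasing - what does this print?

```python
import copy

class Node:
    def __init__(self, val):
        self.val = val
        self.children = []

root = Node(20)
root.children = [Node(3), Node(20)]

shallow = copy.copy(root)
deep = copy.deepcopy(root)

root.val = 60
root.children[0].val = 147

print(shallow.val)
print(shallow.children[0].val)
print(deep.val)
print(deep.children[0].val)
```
20
147
20
3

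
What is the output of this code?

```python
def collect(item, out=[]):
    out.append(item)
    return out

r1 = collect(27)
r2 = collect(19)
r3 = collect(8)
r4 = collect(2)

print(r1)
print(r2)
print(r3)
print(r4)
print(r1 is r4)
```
[27, 19, 8, 2]
[27, 19, 8, 2]
[27, 19, 8, 2]
[27, 19, 8, 2]
True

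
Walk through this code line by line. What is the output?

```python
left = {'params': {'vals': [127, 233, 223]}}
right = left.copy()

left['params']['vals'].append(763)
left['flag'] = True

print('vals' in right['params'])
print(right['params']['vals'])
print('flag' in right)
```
True
[127, 233, 223, 763]
False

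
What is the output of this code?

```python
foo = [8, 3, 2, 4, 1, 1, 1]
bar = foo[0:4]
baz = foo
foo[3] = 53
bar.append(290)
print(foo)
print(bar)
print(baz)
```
[8, 3, 2, 53, 1, 1, 1]
[8, 3, 2, 4, 290]
[8, 3, 2, 53, 1, 1, 1]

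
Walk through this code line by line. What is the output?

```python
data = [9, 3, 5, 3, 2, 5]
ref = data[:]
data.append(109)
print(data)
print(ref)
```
[9, 3, 5, 3, 2, 5, 109]
[9, 3, 5, 3, 2, 5]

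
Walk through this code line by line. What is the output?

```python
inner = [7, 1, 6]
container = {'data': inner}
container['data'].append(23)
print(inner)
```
[7, 1, 6, 23]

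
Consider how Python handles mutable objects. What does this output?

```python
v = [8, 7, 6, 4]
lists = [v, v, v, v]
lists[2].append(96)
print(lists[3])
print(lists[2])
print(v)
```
[8, 7, 6, 4, 96]
[8, 7, 6, 4, 96]
[8, 7, 6, 4, 96]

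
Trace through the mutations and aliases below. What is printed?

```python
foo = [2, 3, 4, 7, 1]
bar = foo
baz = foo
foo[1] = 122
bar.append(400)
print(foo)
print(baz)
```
[2, 122, 4, 7, 1, 400]
[2, 122, 4, 7, 1, 400]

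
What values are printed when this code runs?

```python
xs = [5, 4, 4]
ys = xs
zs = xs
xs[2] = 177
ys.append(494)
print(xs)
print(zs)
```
[5, 4, 177, 494]
[5, 4, 177, 494]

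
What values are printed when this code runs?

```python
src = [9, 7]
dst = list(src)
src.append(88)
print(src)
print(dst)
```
[9, 7, 88]
[9, 7]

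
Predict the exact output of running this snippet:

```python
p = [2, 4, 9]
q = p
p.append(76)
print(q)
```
[2, 4, 9, 76]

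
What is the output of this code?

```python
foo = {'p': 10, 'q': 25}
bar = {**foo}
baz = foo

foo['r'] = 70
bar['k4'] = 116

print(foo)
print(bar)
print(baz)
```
{'p': 10, 'q': 25, 'r': 70}
{'p': 10, 'q': 25, 'k4': 116}
{'p': 10, 'q': 25, 'r': 70}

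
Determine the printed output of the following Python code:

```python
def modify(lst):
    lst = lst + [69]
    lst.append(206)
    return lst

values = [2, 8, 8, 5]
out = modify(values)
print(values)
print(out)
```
[2, 8, 8, 5]
[2, 8, 8, 5, 69, 206]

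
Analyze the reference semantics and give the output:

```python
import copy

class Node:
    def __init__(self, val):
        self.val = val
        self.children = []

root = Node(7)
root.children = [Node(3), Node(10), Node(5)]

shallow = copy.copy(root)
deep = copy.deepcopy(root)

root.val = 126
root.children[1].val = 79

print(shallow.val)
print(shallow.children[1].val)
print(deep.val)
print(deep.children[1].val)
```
7
79
7
10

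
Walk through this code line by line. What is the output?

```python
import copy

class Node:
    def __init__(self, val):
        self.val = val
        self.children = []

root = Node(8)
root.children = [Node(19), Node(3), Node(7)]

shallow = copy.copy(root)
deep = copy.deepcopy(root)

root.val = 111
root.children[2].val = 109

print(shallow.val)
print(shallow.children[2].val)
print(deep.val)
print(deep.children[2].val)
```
8
109
8
7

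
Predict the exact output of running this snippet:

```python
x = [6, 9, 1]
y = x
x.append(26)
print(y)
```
[6, 9, 1, 26]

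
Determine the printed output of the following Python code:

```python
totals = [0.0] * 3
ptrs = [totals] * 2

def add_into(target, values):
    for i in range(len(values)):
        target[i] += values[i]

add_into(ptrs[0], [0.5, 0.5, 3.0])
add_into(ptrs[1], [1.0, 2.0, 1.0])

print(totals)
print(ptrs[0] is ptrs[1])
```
[1.5, 2.5, 4.0]
True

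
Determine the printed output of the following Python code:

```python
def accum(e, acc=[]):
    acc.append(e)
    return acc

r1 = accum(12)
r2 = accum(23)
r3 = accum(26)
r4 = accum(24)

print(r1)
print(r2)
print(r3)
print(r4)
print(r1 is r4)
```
[12, 23, 26, 24]
[12, 23, 26, 24]
[12, 23, 26, 24]
[12, 23, 26, 24]
True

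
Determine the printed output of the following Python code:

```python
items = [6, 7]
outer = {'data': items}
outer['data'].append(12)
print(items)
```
[6, 7, 12]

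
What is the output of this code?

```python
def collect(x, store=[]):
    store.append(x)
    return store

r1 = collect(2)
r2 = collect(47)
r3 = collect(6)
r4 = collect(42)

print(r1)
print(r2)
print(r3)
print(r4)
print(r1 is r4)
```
[2, 47, 6, 42]
[2, 47, 6, 42]
[2, 47, 6, 42]
[2, 47, 6, 42]
True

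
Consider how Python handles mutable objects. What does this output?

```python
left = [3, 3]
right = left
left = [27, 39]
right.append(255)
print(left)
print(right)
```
[27, 39]
[3, 3, 255]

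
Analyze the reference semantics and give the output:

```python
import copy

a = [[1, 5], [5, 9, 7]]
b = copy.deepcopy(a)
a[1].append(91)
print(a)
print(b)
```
[[1, 5], [5, 9, 7, 91]]
[[1, 5], [5, 9, 7]]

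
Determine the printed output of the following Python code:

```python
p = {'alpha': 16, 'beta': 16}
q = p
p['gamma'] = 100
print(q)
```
{'alpha': 16, 'beta': 16, 'gamma': 100}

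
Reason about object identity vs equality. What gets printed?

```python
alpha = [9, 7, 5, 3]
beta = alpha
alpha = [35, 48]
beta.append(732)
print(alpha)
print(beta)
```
[35, 48]
[9, 7, 5, 3, 732]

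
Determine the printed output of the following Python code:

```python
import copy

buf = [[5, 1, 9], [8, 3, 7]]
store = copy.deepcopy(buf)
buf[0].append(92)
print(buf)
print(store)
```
[[5, 1, 9, 92], [8, 3, 7]]
[[5, 1, 9], [8, 3, 7]]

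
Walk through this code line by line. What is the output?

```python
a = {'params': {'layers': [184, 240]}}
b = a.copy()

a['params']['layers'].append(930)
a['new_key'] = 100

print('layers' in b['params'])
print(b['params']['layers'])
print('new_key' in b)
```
True
[184, 240, 930]
False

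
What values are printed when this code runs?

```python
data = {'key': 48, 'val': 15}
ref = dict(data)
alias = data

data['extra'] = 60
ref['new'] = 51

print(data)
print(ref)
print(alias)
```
{'key': 48, 'val': 15, 'extra': 60}
{'key': 48, 'val': 15, 'new': 51}
{'key': 48, 'val': 15, 'extra': 60}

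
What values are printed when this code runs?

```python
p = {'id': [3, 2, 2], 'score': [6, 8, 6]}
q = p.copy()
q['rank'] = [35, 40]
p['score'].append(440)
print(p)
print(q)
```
{'id': [3, 2, 2], 'score': [6, 8, 6, 440]}
{'id': [3, 2, 2], 'score': [6, 8, 6, 440], 'rank': [35, 40]}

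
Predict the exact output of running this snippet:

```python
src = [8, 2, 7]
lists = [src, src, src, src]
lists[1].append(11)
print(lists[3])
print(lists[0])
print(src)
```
[8, 2, 7, 11]
[8, 2, 7, 11]
[8, 2, 7, 11]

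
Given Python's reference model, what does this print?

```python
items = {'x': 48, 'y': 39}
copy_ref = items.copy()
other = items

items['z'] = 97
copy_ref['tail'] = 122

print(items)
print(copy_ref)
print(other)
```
{'x': 48, 'y': 39, 'z': 97}
{'x': 48, 'y': 39, 'tail': 122}
{'x': 48, 'y': 39, 'z': 97}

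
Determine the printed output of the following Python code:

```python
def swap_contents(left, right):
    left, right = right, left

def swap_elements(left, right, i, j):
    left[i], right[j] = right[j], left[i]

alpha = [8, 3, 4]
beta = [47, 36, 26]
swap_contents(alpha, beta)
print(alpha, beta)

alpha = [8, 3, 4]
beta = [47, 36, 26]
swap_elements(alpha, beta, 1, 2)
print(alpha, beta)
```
[8, 3, 4] [47, 36, 26]
[8, 26, 4] [47, 36, 3]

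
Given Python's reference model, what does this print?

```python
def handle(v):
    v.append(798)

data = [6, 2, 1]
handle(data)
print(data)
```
[6, 2, 1, 798]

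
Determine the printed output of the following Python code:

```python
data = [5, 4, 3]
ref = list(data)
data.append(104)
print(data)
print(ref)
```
[5, 4, 3, 104]
[5, 4, 3]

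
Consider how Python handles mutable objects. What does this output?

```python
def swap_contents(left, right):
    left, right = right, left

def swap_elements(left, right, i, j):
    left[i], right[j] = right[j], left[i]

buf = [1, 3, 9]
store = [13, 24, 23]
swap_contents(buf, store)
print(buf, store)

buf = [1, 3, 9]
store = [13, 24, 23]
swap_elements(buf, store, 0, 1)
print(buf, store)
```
[1, 3, 9] [13, 24, 23]
[24, 3, 9] [13, 1, 23]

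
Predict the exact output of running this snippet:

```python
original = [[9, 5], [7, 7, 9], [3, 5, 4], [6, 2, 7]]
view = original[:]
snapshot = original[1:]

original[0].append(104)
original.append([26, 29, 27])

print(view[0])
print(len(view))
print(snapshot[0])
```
[9, 5, 104]
4
[7, 7, 9]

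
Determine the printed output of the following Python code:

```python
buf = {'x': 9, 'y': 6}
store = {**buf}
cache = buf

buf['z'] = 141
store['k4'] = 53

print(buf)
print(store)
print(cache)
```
{'x': 9, 'y': 6, 'z': 141}
{'x': 9, 'y': 6, 'k4': 53}
{'x': 9, 'y': 6, 'z': 141}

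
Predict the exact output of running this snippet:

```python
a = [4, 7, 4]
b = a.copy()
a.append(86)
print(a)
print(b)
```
[4, 7, 4, 86]
[4, 7, 4]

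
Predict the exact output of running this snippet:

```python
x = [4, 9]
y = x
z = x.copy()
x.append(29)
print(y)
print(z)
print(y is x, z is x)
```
[4, 9, 29]
[4, 9]
True False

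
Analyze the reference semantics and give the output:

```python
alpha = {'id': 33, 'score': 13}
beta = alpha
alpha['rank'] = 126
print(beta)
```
{'id': 33, 'score': 13, 'rank': 126}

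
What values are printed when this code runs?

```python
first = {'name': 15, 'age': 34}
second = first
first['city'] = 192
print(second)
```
{'name': 15, 'age': 34, 'city': 192}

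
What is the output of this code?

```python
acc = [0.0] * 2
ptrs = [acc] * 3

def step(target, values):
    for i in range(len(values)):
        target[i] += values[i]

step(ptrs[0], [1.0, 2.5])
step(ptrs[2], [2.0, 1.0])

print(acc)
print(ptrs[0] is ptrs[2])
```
[3.0, 3.5]
True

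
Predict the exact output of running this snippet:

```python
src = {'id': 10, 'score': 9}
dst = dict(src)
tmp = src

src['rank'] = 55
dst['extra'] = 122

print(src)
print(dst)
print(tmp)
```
{'id': 10, 'score': 9, 'rank': 55}
{'id': 10, 'score': 9, 'extra': 122}
{'id': 10, 'score': 9, 'rank': 55}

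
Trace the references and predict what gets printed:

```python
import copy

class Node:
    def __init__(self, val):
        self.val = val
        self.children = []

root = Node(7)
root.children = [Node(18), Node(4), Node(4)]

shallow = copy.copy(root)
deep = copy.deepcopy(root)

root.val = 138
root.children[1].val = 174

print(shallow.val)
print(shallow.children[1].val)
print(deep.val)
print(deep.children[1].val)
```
7
174
7
4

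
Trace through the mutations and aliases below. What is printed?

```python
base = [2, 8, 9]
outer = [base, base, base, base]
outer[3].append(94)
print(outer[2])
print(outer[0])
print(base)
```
[2, 8, 9, 94]
[2, 8, 9, 94]
[2, 8, 9, 94]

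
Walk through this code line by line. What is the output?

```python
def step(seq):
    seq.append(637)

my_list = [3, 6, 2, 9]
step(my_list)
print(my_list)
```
[3, 6, 2, 9, 637]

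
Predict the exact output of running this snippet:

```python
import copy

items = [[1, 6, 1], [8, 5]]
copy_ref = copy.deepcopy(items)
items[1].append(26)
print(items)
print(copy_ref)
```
[[1, 6, 1], [8, 5, 26]]
[[1, 6, 1], [8, 5]]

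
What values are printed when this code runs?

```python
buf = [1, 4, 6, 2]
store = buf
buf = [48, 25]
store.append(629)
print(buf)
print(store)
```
[48, 25]
[1, 4, 6, 2, 629]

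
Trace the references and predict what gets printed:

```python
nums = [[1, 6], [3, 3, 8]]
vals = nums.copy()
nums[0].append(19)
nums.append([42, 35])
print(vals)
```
[[1, 6, 19], [3, 3, 8]]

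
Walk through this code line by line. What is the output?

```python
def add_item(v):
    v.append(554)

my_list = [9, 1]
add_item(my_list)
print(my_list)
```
[9, 1, 554]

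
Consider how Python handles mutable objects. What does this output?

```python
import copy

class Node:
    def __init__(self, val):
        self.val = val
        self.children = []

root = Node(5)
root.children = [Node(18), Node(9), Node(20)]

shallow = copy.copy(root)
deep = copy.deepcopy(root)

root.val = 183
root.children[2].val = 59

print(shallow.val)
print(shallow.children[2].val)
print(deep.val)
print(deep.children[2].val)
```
5
59
5
20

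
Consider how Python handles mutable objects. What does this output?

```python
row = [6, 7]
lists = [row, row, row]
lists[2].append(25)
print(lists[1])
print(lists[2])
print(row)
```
[6, 7, 25]
[6, 7, 25]
[6, 7, 25]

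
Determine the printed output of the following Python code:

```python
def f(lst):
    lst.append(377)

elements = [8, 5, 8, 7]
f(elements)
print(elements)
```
[8, 5, 8, 7, 377]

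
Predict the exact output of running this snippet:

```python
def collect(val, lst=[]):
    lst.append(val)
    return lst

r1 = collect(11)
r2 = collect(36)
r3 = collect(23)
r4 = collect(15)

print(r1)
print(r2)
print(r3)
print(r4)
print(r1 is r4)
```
[11, 36, 23, 15]
[11, 36, 23, 15]
[11, 36, 23, 15]
[11, 36, 23, 15]
True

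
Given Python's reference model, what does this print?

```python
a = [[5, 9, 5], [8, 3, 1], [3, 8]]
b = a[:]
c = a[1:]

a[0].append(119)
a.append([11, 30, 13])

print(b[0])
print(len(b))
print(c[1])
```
[5, 9, 5, 119]
3
[3, 8]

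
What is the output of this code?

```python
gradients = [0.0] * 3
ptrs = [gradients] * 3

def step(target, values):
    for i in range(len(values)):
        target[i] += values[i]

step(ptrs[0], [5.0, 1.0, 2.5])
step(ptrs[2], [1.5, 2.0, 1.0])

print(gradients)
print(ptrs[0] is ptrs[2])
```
[6.5, 3.0, 3.5]
True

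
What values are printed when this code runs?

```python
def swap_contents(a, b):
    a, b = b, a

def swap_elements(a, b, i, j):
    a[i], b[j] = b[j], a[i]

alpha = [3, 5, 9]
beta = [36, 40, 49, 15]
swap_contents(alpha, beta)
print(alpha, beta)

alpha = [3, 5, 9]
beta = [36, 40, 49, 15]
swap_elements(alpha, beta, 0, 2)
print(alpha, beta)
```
[3, 5, 9] [36, 40, 49, 15]
[49, 5, 9] [36, 40, 3, 15]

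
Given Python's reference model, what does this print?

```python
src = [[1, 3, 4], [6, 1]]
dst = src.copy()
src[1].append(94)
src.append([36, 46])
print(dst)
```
[[1, 3, 4], [6, 1, 94]]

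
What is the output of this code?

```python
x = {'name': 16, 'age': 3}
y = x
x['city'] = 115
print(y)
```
{'name': 16, 'age': 3, 'city': 115}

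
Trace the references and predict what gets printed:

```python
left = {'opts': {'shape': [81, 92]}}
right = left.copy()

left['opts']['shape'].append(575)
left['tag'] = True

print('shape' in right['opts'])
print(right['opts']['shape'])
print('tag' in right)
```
True
[81, 92, 575]
False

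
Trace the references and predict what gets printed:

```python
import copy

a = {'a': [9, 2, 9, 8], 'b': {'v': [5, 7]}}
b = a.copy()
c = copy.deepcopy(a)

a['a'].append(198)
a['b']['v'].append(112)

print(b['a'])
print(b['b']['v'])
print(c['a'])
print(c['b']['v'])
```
[9, 2, 9, 8, 198]
[5, 7, 112]
[9, 2, 9, 8]
[5, 7]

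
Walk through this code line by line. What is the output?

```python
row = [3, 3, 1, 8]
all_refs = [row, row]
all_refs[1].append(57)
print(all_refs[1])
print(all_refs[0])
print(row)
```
[3, 3, 1, 8, 57]
[3, 3, 1, 8, 57]
[3, 3, 1, 8, 57]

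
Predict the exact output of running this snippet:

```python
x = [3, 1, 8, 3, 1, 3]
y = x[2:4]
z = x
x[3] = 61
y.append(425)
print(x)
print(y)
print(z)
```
[3, 1, 8, 61, 1, 3]
[8, 3, 425]
[3, 1, 8, 61, 1, 3]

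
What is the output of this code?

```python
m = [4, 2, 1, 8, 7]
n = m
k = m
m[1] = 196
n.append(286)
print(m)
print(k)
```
[4, 196, 1, 8, 7, 286]
[4, 196, 1, 8, 7, 286]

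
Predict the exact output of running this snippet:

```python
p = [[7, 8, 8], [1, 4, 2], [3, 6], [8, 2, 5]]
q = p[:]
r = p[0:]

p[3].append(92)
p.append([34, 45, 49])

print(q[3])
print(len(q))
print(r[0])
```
[8, 2, 5, 92]
4
[7, 8, 8]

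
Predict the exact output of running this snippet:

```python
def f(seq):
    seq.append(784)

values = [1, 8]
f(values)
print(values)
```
[1, 8, 784]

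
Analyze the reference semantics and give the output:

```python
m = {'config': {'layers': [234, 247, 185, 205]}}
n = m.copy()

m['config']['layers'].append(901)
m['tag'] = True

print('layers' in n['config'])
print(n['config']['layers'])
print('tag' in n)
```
True
[234, 247, 185, 205, 901]
False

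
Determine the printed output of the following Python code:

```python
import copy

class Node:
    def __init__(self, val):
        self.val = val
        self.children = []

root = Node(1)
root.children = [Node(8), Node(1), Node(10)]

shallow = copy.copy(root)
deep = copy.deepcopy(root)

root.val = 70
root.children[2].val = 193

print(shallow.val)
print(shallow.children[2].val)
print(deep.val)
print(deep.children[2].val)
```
1
193
1
10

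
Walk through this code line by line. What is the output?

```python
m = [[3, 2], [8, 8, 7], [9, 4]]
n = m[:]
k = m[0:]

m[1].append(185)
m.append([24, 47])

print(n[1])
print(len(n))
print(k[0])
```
[8, 8, 7, 185]
3
[3, 2]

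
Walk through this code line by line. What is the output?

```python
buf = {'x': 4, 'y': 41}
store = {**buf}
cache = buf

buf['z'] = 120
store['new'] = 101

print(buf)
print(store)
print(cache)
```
{'x': 4, 'y': 41, 'z': 120}
{'x': 4, 'y': 41, 'new': 101}
{'x': 4, 'y': 41, 'z': 120}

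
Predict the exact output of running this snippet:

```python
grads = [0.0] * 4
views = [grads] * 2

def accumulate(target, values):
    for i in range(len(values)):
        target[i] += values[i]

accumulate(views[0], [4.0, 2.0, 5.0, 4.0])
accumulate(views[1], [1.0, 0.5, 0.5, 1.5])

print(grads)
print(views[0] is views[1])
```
[5.0, 2.5, 5.5, 5.5]
True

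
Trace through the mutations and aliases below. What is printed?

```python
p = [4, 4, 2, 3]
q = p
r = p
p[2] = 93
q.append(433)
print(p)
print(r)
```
[4, 4, 93, 3, 433]
[4, 4, 93, 3, 433]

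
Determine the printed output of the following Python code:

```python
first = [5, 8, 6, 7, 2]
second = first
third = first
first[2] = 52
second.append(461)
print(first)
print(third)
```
[5, 8, 52, 7, 2, 461]
[5, 8, 52, 7, 2, 461]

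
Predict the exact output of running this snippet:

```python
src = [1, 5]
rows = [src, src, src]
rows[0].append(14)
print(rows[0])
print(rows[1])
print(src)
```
[1, 5, 14]
[1, 5, 14]
[1, 5, 14]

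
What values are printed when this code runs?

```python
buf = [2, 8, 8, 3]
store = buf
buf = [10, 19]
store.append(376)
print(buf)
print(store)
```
[10, 19]
[2, 8, 8, 3, 376]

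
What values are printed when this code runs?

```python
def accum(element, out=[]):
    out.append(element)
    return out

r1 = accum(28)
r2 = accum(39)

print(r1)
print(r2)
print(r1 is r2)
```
[28, 39]
[28, 39]
True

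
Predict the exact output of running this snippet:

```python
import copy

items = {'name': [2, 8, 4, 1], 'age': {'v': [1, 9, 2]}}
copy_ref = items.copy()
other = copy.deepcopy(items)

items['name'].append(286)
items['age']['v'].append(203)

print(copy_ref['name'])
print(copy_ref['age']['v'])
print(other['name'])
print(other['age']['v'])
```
[2, 8, 4, 1, 286]
[1, 9, 2, 203]
[2, 8, 4, 1]
[1, 9, 2]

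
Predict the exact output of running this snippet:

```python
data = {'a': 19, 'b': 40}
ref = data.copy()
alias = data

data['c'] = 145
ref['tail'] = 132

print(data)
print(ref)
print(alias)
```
{'a': 19, 'b': 40, 'c': 145}
{'a': 19, 'b': 40, 'tail': 132}
{'a': 19, 'b': 40, 'c': 145}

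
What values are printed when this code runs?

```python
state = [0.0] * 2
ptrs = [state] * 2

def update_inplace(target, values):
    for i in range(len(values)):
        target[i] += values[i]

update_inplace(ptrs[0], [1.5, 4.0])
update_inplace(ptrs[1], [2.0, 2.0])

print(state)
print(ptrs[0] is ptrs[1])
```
[3.5, 6.0]
True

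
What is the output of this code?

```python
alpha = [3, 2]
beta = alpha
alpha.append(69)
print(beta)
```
[3, 2, 69]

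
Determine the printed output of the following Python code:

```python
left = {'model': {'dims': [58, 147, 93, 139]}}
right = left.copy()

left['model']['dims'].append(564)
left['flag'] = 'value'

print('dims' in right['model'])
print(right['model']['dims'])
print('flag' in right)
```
True
[58, 147, 93, 139, 564]
False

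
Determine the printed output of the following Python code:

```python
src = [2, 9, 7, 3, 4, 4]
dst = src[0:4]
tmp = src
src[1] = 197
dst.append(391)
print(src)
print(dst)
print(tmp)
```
[2, 197, 7, 3, 4, 4]
[2, 9, 7, 3, 391]
[2, 197, 7, 3, 4, 4]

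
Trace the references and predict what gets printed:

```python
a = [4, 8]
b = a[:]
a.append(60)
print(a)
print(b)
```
[4, 8, 60]
[4, 8]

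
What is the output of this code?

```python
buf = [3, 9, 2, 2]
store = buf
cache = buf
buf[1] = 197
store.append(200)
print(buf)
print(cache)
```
[3, 197, 2, 2, 200]
[3, 197, 2, 2, 200]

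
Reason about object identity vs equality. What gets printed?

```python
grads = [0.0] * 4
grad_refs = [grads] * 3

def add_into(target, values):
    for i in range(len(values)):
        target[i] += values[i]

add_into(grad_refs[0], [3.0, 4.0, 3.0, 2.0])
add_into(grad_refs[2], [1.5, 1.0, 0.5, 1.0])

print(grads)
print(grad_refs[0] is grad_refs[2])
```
[4.5, 5.0, 3.5, 3.0]
True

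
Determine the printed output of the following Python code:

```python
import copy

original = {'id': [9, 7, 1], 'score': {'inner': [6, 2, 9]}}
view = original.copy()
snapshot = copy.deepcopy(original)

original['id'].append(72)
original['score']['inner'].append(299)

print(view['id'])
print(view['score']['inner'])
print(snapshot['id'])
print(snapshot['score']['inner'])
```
[9, 7, 1, 72]
[6, 2, 9, 299]
[9, 7, 1]
[6, 2, 9]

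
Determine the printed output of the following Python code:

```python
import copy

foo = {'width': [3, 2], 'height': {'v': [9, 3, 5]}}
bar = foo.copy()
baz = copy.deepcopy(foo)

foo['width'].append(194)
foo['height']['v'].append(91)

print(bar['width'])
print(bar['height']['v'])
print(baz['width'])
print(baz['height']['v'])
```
[3, 2, 194]
[9, 3, 5, 91]
[3, 2]
[9, 3, 5]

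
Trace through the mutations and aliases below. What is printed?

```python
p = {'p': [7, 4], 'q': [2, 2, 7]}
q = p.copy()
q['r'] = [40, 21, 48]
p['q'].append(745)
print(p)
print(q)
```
{'p': [7, 4], 'q': [2, 2, 7, 745]}
{'p': [7, 4], 'q': [2, 2, 7, 745], 'r': [40, 21, 48]}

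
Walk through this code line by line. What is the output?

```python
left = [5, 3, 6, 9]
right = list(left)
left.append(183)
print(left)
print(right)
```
[5, 3, 6, 9, 183]
[5, 3, 6, 9]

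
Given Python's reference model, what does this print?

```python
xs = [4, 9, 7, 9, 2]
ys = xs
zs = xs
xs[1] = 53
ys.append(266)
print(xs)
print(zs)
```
[4, 53, 7, 9, 2, 266]
[4, 53, 7, 9, 2, 266]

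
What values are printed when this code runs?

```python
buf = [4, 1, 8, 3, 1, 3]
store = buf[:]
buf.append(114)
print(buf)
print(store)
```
[4, 1, 8, 3, 1, 3, 114]
[4, 1, 8, 3, 1, 3]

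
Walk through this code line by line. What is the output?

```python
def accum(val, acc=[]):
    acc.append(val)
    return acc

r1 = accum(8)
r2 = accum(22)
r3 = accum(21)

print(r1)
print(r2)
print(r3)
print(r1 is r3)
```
[8, 22, 21]
[8, 22, 21]
[8, 22, 21]
True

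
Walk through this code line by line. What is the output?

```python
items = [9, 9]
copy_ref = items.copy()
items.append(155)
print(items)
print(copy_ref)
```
[9, 9, 155]
[9, 9]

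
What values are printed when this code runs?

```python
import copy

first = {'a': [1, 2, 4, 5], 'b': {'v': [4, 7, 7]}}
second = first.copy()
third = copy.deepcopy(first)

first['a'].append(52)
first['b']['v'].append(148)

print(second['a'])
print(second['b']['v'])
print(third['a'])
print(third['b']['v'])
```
[1, 2, 4, 5, 52]
[4, 7, 7, 148]
[1, 2, 4, 5]
[4, 7, 7]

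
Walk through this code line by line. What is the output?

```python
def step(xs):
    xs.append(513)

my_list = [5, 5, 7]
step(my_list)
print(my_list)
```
[5, 5, 7, 513]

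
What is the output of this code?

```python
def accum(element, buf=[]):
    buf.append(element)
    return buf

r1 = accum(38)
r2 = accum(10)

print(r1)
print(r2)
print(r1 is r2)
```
[38, 10]
[38, 10]
True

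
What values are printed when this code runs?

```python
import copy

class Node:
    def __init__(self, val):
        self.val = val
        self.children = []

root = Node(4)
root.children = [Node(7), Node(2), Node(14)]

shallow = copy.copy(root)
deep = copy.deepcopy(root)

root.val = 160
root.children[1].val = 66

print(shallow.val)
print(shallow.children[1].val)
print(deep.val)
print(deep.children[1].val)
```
4
66
4
2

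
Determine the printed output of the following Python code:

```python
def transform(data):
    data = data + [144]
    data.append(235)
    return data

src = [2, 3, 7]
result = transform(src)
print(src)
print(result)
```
[2, 3, 7]
[2, 3, 7, 144, 235]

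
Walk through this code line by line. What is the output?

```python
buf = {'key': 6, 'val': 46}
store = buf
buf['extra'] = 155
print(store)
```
{'key': 6, 'val': 46, 'extra': 155}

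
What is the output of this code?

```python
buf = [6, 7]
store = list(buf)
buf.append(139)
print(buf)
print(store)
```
[6, 7, 139]
[6, 7]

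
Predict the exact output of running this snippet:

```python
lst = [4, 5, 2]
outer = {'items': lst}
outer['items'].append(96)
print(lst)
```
[4, 5, 2, 96]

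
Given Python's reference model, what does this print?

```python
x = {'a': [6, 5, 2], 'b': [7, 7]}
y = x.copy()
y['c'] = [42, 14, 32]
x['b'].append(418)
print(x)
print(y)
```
{'a': [6, 5, 2], 'b': [7, 7, 418]}
{'a': [6, 5, 2], 'b': [7, 7, 418], 'c': [42, 14, 32]}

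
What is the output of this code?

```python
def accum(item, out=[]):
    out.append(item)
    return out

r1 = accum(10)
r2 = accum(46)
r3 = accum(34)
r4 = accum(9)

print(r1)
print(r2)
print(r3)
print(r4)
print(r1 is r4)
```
[10, 46, 34, 9]
[10, 46, 34, 9]
[10, 46, 34, 9]
[10, 46, 34, 9]
True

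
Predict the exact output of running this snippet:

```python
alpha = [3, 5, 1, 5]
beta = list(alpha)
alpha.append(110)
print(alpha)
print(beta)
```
[3, 5, 1, 5, 110]
[3, 5, 1, 5]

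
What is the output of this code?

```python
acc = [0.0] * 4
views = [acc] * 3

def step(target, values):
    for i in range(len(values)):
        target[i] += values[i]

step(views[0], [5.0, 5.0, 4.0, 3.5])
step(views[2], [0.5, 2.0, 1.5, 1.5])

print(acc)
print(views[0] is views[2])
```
[5.5, 7.0, 5.5, 5.0]
True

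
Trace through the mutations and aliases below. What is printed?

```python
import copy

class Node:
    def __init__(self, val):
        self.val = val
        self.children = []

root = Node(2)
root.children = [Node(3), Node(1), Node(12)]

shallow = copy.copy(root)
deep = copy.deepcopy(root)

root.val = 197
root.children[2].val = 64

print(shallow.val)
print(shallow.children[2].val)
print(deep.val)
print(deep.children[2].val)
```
2
64
2
12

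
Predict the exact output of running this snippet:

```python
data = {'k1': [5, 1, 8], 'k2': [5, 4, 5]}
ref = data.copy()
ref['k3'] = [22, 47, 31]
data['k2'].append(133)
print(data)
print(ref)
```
{'k1': [5, 1, 8], 'k2': [5, 4, 5, 133]}
{'k1': [5, 1, 8], 'k2': [5, 4, 5, 133], 'k3': [22, 47, 31]}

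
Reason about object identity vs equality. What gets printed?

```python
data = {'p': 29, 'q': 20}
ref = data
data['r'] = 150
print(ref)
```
{'p': 29, 'q': 20, 'r': 150}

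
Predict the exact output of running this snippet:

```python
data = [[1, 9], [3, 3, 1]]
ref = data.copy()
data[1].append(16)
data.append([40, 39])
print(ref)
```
[[1, 9], [3, 3, 1, 16]]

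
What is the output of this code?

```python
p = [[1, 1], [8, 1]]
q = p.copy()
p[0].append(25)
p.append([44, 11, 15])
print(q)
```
[[1, 1, 25], [8, 1]]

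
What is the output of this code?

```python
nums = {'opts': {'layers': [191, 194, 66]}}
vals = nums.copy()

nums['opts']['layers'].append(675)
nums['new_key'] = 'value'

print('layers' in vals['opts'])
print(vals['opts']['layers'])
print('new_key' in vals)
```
True
[191, 194, 66, 675]
False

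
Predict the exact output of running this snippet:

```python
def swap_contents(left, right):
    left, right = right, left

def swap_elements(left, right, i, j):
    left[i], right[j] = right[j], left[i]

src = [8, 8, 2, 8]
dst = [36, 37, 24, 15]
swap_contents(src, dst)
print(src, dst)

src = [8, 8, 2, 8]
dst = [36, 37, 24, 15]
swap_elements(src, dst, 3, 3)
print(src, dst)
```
[8, 8, 2, 8] [36, 37, 24, 15]
[8, 8, 2, 15] [36, 37, 24, 8]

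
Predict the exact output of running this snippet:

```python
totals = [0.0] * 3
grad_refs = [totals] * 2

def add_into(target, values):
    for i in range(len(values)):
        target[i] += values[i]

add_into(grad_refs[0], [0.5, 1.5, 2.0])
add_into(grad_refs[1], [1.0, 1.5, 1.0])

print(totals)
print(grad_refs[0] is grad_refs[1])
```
[1.5, 3.0, 3.0]
True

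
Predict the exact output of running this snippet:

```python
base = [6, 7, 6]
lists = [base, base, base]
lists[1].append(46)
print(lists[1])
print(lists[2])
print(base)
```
[6, 7, 6, 46]
[6, 7, 6, 46]
[6, 7, 6, 46]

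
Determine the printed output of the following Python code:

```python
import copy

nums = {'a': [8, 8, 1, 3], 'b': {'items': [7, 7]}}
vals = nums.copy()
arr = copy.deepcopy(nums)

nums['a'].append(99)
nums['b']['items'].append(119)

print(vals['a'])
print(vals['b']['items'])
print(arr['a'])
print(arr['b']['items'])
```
[8, 8, 1, 3, 99]
[7, 7, 119]
[8, 8, 1, 3]
[7, 7]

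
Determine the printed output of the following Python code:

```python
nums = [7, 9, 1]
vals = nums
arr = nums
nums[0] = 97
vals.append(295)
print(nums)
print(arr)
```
[97, 9, 1, 295]
[97, 9, 1, 295]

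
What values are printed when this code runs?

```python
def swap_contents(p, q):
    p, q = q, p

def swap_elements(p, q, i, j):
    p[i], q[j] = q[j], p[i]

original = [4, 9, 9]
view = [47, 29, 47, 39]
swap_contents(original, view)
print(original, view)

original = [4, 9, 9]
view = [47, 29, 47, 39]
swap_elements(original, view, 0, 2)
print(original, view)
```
[4, 9, 9] [47, 29, 47, 39]
[47, 9, 9] [47, 29, 4, 39]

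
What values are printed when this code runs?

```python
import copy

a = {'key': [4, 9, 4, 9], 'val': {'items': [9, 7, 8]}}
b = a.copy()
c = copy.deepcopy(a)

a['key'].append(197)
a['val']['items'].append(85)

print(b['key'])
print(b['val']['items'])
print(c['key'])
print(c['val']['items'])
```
[4, 9, 4, 9, 197]
[9, 7, 8, 85]
[4, 9, 4, 9]
[9, 7, 8]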